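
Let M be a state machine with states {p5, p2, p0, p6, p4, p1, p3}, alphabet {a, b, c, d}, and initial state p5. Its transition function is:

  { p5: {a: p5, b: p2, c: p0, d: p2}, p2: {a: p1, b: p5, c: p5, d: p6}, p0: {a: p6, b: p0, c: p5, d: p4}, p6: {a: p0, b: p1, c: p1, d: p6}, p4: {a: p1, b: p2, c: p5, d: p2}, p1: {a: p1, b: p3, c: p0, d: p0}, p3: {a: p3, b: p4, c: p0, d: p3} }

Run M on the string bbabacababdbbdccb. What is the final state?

start at p5
read 'b': p5 → p2
read 'b': p2 → p5
read 'a': p5 → p5
read 'b': p5 → p2
read 'a': p2 → p1
read 'c': p1 → p0
read 'a': p0 → p6
read 'b': p6 → p1
read 'a': p1 → p1
read 'b': p1 → p3
read 'd': p3 → p3
read 'b': p3 → p4
read 'b': p4 → p2
read 'd': p2 → p6
read 'c': p6 → p1
read 'c': p1 → p0
read 'b': p0 → p0

p0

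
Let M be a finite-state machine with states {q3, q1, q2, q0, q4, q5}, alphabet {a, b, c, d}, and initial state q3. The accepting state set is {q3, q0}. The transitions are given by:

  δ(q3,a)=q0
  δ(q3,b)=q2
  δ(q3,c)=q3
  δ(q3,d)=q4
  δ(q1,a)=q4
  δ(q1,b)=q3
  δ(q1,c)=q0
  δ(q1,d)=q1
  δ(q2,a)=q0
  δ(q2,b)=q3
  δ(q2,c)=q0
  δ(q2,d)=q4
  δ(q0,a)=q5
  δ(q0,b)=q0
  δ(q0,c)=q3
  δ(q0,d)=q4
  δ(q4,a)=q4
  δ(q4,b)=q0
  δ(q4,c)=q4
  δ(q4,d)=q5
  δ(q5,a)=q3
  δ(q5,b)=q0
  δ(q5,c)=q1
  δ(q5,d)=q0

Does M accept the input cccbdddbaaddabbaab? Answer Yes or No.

Yes

Trace: q3 -c-> q3 -c-> q3 -c-> q3 -b-> q2 -d-> q4 -d-> q5 -d-> q0 -b-> q0 -a-> q5 -a-> q3 -d-> q4 -d-> q5 -a-> q3 -b-> q2 -b-> q3 -a-> q0 -a-> q5 -b-> q0
End state q0 is accepting.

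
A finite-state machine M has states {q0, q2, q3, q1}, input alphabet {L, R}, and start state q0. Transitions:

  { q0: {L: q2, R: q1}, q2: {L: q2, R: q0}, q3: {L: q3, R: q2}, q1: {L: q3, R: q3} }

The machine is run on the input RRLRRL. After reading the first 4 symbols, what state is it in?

q2

q0 → q1 → q3 → q3 → q2
After 4 symbols: q2.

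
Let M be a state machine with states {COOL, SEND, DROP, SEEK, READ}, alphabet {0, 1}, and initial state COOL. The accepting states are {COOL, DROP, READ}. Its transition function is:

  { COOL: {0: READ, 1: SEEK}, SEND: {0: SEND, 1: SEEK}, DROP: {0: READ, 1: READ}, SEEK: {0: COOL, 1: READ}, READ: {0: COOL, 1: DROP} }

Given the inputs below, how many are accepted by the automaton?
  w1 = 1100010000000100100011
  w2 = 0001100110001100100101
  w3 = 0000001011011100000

w1: COOL → SEEK → READ → COOL → READ → COOL → SEEK → COOL → READ → COOL → READ → COOL → READ → COOL → SEEK → COOL → READ → DROP → READ → COOL → READ → DROP → READ  → end READ, accepted
w2: COOL → READ → COOL → READ → DROP → READ → COOL → READ → DROP → READ → COOL → READ → COOL → SEEK → READ → COOL → READ → DROP → READ → COOL → SEEK → COOL → SEEK  → end SEEK, rejected
w3: COOL → READ → COOL → READ → COOL → READ → COOL → SEEK → COOL → SEEK → READ → COOL → SEEK → READ → DROP → READ → COOL → READ → COOL → READ  → end READ, accepted

2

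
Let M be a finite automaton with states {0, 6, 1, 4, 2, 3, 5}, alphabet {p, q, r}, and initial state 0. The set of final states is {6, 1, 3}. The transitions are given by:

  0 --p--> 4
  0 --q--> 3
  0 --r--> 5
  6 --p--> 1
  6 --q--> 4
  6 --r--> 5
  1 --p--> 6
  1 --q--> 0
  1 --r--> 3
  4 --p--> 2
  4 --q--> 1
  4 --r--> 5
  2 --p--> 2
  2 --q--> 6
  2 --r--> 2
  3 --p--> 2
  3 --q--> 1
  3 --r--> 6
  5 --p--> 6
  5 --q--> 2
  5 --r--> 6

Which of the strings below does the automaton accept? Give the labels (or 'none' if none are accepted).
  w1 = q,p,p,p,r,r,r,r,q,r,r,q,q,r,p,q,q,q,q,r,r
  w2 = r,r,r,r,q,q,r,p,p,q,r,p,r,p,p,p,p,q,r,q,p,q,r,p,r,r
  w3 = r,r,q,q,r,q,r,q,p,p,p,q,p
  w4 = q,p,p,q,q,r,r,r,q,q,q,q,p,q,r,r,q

w1: 0 → 3 → 2 → 2 → 2 → 2 → 2 → 2 → 2 → 6 → 5 → 6 → 4 → 1 → 3 → 2 → 6 → 4 → 1 → 0 → 5 → 6  → end 6, accepted
w2: 0 → 5 → 6 → 5 → 6 → 4 → 1 → 3 → 2 → 2 → 6 → 5 → 6 → 5 → 6 → 1 → 6 → 1 → 0 → 5 → 2 → 2 → 6 → 5 → 6 → 5 → 6  → end 6, accepted
w3: 0 → 5 → 6 → 4 → 1 → 3 → 1 → 3 → 1 → 6 → 1 → 6 → 4 → 2  → end 2, rejected
w4: 0 → 3 → 2 → 2 → 6 → 4 → 5 → 6 → 5 → 2 → 6 → 4 → 1 → 6 → 4 → 5 → 6 → 4  → end 4, rejected

w1, w2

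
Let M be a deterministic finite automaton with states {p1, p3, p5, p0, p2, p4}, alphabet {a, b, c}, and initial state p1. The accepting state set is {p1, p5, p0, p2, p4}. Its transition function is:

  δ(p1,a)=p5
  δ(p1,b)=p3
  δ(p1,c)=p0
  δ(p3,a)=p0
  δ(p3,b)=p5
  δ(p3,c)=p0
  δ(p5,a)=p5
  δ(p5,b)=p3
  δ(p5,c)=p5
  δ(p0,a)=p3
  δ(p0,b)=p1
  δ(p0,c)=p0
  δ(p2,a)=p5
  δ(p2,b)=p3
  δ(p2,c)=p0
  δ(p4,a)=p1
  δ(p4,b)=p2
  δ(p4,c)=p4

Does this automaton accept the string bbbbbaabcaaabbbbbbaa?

Yes

p1 → p3 → p5 → p3 → p5 → p3 → p0 → p3 → p5 → p5 → p5 → p5 → p5 → p3 → p5 → p3 → p5 → p3 → p5 → p5 → p5
End state p5 is accepting.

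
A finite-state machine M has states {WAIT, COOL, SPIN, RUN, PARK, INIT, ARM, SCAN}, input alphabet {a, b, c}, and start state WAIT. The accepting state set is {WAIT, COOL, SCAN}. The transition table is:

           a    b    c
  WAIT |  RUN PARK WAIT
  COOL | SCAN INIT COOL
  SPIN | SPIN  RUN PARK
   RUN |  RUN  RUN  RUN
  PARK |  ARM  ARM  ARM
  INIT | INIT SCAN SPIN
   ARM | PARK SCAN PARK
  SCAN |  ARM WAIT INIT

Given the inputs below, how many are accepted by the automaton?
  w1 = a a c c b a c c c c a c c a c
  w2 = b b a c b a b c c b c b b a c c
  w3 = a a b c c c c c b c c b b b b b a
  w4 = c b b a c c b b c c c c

w1: WAIT → RUN → RUN → RUN → RUN → RUN → RUN → RUN → RUN → RUN → RUN → RUN → RUN → RUN → RUN → RUN  → end RUN, rejected
w2: WAIT → PARK → ARM → PARK → ARM → SCAN → ARM → SCAN → INIT → SPIN → RUN → RUN → RUN → RUN → RUN → RUN → RUN  → end RUN, rejected
w3: WAIT → RUN → RUN → RUN → RUN → RUN → RUN → RUN → RUN → RUN → RUN → RUN → RUN → RUN → RUN → RUN → RUN → RUN  → end RUN, rejected
w4: WAIT → WAIT → PARK → ARM → PARK → ARM → PARK → ARM → SCAN → INIT → SPIN → PARK → ARM  → end ARM, rejected

0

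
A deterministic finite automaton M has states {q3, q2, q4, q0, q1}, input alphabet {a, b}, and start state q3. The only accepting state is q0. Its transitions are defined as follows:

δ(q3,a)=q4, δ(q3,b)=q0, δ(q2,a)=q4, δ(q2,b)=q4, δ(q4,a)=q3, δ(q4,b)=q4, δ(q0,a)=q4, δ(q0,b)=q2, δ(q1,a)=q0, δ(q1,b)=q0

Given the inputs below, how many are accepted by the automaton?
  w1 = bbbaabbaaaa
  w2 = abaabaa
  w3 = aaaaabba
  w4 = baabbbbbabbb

0

w1: q3 → q0 → q2 → q4 → q3 → q4 → q4 → q4 → q3 → q4 → q3 → q4  → end q4, rejected
w2: q3 → q4 → q4 → q3 → q4 → q4 → q3 → q4  → end q4, rejected
w3: q3 → q4 → q3 → q4 → q3 → q4 → q4 → q4 → q3  → end q3, rejected
w4: q3 → q0 → q4 → q3 → q0 → q2 → q4 → q4 → q4 → q3 → q0 → q2 → q4  → end q4, rejected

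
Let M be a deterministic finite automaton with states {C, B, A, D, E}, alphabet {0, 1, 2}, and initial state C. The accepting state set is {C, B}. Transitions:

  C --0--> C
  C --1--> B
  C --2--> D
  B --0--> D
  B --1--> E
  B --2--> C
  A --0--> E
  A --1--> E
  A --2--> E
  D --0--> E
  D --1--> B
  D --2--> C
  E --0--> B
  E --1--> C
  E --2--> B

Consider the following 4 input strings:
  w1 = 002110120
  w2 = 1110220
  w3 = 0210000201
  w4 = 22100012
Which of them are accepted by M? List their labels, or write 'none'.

w1:
  start at C
  read '0': C → C
  read '0': C → C
  read '2': C → D
  read '1': D → B
  read '1': B → E
  read '0': E → B
  read '1': B → E
  read '2': E → B
  read '0': B → D
  end D, rejected
w2:
  start at C
  read '1': C → B
  read '1': B → E
  read '1': E → C
  read '0': C → C
  read '2': C → D
  read '2': D → C
  read '0': C → C
  end C, accepted
w3:
  start at C
  read '0': C → C
  read '2': C → D
  read '1': D → B
  read '0': B → D
  read '0': D → E
  read '0': E → B
  read '0': B → D
  read '2': D → C
  read '0': C → C
  read '1': C → B
  end B, accepted
w4:
  start at C
  read '2': C → D
  read '2': D → C
  read '1': C → B
  read '0': B → D
  read '0': D → E
  read '0': E → B
  read '1': B → E
  read '2': E → B
  end B, accepted

w2, w3, w4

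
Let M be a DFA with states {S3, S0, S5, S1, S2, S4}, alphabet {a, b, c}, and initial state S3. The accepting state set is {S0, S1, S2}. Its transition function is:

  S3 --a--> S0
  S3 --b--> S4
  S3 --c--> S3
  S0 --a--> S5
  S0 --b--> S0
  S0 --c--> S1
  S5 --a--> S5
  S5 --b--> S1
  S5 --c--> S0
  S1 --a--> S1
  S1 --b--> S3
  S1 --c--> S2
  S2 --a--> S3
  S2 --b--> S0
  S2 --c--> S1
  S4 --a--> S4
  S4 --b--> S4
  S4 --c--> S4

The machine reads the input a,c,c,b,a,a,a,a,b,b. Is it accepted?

No

Trace: S3 -a-> S0 -c-> S1 -c-> S2 -b-> S0 -a-> S5 -a-> S5 -a-> S5 -a-> S5 -b-> S1 -b-> S3
End state S3 is not accepting.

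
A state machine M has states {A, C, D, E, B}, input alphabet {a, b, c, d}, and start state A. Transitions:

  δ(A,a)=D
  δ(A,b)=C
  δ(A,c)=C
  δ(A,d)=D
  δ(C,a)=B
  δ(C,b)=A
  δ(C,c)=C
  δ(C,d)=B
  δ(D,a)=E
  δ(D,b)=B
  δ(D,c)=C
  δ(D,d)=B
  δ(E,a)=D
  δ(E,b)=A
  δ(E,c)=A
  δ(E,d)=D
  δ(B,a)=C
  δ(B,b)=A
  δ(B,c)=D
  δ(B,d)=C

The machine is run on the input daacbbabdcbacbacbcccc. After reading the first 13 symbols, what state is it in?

A → D → E → D → C → A → C → B → A → D → C → A → D → C
After 13 symbols: C.

C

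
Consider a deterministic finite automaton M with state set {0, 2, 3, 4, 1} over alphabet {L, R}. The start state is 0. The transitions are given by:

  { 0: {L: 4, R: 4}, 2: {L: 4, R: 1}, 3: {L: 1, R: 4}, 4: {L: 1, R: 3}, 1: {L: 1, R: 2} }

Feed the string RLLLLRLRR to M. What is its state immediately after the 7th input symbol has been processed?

start at 0
read 'R': 0 → 4
read 'L': 4 → 1
read 'L': 1 → 1
read 'L': 1 → 1
read 'L': 1 → 1
read 'R': 1 → 2
read 'L': 2 → 4
After 7 symbols: 4.

4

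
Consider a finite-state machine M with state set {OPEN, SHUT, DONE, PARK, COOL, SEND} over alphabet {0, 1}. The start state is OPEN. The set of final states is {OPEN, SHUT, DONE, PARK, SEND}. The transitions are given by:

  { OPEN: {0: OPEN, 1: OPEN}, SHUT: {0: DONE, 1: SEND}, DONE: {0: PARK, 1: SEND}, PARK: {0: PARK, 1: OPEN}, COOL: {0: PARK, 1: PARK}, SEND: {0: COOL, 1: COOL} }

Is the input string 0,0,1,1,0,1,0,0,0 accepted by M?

start at OPEN
read '0': OPEN → OPEN
read '0': OPEN → OPEN
read '1': OPEN → OPEN
read '1': OPEN → OPEN
read '0': OPEN → OPEN
read '1': OPEN → OPEN
read '0': OPEN → OPEN
read '0': OPEN → OPEN
read '0': OPEN → OPEN
End state OPEN is accepting.

Yes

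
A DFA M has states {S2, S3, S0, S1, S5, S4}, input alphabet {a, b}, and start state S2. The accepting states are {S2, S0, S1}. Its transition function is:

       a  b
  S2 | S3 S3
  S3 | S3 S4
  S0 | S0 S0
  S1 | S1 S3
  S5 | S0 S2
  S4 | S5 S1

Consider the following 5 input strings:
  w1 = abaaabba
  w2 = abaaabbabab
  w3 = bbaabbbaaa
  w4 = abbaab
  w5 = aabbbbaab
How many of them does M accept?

4

w1:
  start at S2
  read 'a': S2 → S3
  read 'b': S3 → S4
  read 'a': S4 → S5
  read 'a': S5 → S0
  read 'a': S0 → S0
  read 'b': S0 → S0
  read 'b': S0 → S0
  read 'a': S0 → S0
  end S0, accepted
w2:
  start at S2
  read 'a': S2 → S3
  read 'b': S3 → S4
  read 'a': S4 → S5
  read 'a': S5 → S0
  read 'a': S0 → S0
  read 'b': S0 → S0
  read 'b': S0 → S0
  read 'a': S0 → S0
  read 'b': S0 → S0
  read 'a': S0 → S0
  read 'b': S0 → S0
  end S0, accepted
w3:
  start at S2
  read 'b': S2 → S3
  read 'b': S3 → S4
  read 'a': S4 → S5
  read 'a': S5 → S0
  read 'b': S0 → S0
  read 'b': S0 → S0
  read 'b': S0 → S0
  read 'a': S0 → S0
  read 'a': S0 → S0
  read 'a': S0 → S0
  end S0, accepted
w4:
  start at S2
  read 'a': S2 → S3
  read 'b': S3 → S4
  read 'b': S4 → S1
  read 'a': S1 → S1
  read 'a': S1 → S1
  read 'b': S1 → S3
  end S3, rejected
w5:
  start at S2
  read 'a': S2 → S3
  read 'a': S3 → S3
  read 'b': S3 → S4
  read 'b': S4 → S1
  read 'b': S1 → S3
  read 'b': S3 → S4
  read 'a': S4 → S5
  read 'a': S5 → S0
  read 'b': S0 → S0
  end S0, accepted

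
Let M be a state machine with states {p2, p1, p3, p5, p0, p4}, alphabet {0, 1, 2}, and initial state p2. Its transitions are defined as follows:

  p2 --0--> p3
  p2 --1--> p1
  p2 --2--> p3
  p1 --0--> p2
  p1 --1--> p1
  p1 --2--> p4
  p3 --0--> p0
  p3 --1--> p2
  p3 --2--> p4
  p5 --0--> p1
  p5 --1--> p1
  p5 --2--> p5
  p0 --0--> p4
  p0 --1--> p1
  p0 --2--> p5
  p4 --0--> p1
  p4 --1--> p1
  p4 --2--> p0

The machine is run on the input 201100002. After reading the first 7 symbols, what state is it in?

start at p2
read '2': p2 → p3
read '0': p3 → p0
read '1': p0 → p1
read '1': p1 → p1
read '0': p1 → p2
read '0': p2 → p3
read '0': p3 → p0
After 7 symbols: p0.

p0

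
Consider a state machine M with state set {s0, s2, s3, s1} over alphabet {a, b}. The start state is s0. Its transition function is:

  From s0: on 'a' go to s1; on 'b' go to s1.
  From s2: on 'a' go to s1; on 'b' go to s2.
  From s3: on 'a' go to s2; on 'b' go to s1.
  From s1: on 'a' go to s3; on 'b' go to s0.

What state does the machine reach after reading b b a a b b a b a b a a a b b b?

s0 → s1 → s0 → s1 → s3 → s1 → s0 → s1 → s0 → s1 → s0 → s1 → s3 → s2 → s2 → s2 → s2

s2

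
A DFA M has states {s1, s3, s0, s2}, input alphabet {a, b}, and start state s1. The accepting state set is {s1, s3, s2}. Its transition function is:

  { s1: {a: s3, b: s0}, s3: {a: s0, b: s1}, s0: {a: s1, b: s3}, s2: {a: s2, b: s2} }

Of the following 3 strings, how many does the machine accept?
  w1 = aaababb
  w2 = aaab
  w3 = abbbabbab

2

w1: s1 → s3 → s0 → s1 → s0 → s1 → s0 → s3  → end s3, accepted
w2: s1 → s3 → s0 → s1 → s0  → end s0, rejected
w3: s1 → s3 → s1 → s0 → s3 → s0 → s3 → s1 → s3 → s1  → end s1, accepted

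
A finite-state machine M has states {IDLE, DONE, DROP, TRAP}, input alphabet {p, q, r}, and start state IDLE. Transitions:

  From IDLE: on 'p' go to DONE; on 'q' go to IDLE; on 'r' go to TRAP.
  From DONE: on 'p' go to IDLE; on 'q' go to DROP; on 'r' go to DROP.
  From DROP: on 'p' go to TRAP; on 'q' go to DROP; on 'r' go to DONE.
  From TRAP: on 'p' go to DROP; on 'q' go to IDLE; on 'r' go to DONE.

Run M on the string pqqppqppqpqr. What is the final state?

IDLE → DONE → DROP → DROP → TRAP → DROP → DROP → TRAP → DROP → DROP → TRAP → IDLE → TRAP

TRAP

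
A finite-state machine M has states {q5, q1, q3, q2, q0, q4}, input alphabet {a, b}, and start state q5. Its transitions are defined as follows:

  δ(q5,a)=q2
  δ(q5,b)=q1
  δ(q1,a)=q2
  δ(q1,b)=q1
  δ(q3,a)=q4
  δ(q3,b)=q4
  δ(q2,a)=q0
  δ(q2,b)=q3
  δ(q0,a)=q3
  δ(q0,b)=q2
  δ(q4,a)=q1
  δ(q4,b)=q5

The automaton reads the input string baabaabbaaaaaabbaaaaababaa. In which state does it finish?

Trace: q5 -b-> q1 -a-> q2 -a-> q0 -b-> q2 -a-> q0 -a-> q3 -b-> q4 -b-> q5 -a-> q2 -a-> q0 -a-> q3 -a-> q4 -a-> q1 -a-> q2 -b-> q3 -b-> q4 -a-> q1 -a-> q2 -a-> q0 -a-> q3 -a-> q4 -b-> q5 -a-> q2 -b-> q3 -a-> q4 -a-> q1

q1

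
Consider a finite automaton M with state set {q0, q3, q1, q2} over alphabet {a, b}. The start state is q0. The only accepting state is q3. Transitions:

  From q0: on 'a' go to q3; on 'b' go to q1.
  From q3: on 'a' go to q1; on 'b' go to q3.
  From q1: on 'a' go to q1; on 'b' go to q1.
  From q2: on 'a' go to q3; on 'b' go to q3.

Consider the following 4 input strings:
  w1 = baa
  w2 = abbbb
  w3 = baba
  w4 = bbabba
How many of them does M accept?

w1: Trace: q0 -b-> q1 -a-> q1 -a-> q1  → end q1, rejected
w2: Trace: q0 -a-> q3 -b-> q3 -b-> q3 -b-> q3 -b-> q3  → end q3, accepted
w3: Trace: q0 -b-> q1 -a-> q1 -b-> q1 -a-> q1  → end q1, rejected
w4: Trace: q0 -b-> q1 -b-> q1 -a-> q1 -b-> q1 -b-> q1 -a-> q1  → end q1, rejected

1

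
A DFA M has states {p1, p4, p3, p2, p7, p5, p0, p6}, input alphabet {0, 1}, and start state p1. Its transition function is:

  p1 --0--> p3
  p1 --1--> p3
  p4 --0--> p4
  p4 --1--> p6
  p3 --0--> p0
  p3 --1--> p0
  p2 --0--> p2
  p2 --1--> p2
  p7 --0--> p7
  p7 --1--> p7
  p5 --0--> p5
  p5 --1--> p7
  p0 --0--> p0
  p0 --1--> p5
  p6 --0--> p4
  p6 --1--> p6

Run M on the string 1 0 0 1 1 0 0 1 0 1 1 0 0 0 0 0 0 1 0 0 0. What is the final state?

Trace: p1 -1-> p3 -0-> p0 -0-> p0 -1-> p5 -1-> p7 -0-> p7 -0-> p7 -1-> p7 -0-> p7 -1-> p7 -1-> p7 -0-> p7 -0-> p7 -0-> p7 -0-> p7 -0-> p7 -0-> p7 -1-> p7 -0-> p7 -0-> p7 -0-> p7

p7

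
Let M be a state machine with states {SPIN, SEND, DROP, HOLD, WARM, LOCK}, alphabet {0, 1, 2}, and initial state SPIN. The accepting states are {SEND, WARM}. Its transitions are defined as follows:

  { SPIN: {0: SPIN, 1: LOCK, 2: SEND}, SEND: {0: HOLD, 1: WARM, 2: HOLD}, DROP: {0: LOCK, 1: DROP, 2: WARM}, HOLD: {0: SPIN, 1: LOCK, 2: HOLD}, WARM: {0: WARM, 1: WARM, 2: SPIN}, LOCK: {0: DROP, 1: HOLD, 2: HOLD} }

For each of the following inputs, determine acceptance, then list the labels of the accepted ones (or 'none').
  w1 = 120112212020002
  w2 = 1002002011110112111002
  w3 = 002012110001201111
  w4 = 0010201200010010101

w1

w1: Trace: SPIN -1-> LOCK -2-> HOLD -0-> SPIN -1-> LOCK -1-> HOLD -2-> HOLD -2-> HOLD -1-> LOCK -2-> HOLD -0-> SPIN -2-> SEND -0-> HOLD -0-> SPIN -0-> SPIN -2-> SEND  → end SEND, accepted
w2: Trace: SPIN -1-> LOCK -0-> DROP -0-> LOCK -2-> HOLD -0-> SPIN -0-> SPIN -2-> SEND -0-> HOLD -1-> LOCK -1-> HOLD -1-> LOCK -1-> HOLD -0-> SPIN -1-> LOCK -1-> HOLD -2-> HOLD -1-> LOCK -1-> HOLD -1-> LOCK -0-> DROP -0-> LOCK -2-> HOLD  → end HOLD, rejected
w3: Trace: SPIN -0-> SPIN -0-> SPIN -2-> SEND -0-> HOLD -1-> LOCK -2-> HOLD -1-> LOCK -1-> HOLD -0-> SPIN -0-> SPIN -0-> SPIN -1-> LOCK -2-> HOLD -0-> SPIN -1-> LOCK -1-> HOLD -1-> LOCK -1-> HOLD  → end HOLD, rejected
w4: Trace: SPIN -0-> SPIN -0-> SPIN -1-> LOCK -0-> DROP -2-> WARM -0-> WARM -1-> WARM -2-> SPIN -0-> SPIN -0-> SPIN -0-> SPIN -1-> LOCK -0-> DROP -0-> LOCK -1-> HOLD -0-> SPIN -1-> LOCK -0-> DROP -1-> DROP  → end DROP, rejected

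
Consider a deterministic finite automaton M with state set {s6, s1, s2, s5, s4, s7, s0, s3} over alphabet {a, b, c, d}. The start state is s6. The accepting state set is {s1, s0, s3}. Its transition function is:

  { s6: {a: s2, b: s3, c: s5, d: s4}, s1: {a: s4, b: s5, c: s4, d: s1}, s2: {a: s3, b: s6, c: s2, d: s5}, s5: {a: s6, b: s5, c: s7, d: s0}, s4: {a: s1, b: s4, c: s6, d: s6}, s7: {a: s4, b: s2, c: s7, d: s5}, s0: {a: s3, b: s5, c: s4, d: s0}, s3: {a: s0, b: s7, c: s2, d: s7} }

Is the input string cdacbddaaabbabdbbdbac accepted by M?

No

start at s6
read 'c': s6 → s5
read 'd': s5 → s0
read 'a': s0 → s3
read 'c': s3 → s2
read 'b': s2 → s6
read 'd': s6 → s4
read 'd': s4 → s6
read 'a': s6 → s2
read 'a': s2 → s3
read 'a': s3 → s0
read 'b': s0 → s5
read 'b': s5 → s5
read 'a': s5 → s6
read 'b': s6 → s3
read 'd': s3 → s7
read 'b': s7 → s2
read 'b': s2 → s6
read 'd': s6 → s4
read 'b': s4 → s4
read 'a': s4 → s1
read 'c': s1 → s4
End state s4 is not accepting.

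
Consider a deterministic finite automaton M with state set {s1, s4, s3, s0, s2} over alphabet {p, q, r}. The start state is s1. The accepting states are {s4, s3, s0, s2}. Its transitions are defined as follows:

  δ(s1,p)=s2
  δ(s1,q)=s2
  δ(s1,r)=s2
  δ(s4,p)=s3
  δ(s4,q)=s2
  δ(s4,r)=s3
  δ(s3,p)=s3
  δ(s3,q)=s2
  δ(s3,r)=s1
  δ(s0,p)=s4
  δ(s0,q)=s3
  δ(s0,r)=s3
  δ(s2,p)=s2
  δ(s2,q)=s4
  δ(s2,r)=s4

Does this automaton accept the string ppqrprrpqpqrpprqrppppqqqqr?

Yes

start at s1
read 'p': s1 → s2
read 'p': s2 → s2
read 'q': s2 → s4
read 'r': s4 → s3
read 'p': s3 → s3
read 'r': s3 → s1
read 'r': s1 → s2
read 'p': s2 → s2
read 'q': s2 → s4
read 'p': s4 → s3
read 'q': s3 → s2
read 'r': s2 → s4
read 'p': s4 → s3
read 'p': s3 → s3
read 'r': s3 → s1
read 'q': s1 → s2
read 'r': s2 → s4
read 'p': s4 → s3
read 'p': s3 → s3
read 'p': s3 → s3
read 'p': s3 → s3
read 'q': s3 → s2
read 'q': s2 → s4
read 'q': s4 → s2
read 'q': s2 → s4
read 'r': s4 → s3
End state s3 is accepting.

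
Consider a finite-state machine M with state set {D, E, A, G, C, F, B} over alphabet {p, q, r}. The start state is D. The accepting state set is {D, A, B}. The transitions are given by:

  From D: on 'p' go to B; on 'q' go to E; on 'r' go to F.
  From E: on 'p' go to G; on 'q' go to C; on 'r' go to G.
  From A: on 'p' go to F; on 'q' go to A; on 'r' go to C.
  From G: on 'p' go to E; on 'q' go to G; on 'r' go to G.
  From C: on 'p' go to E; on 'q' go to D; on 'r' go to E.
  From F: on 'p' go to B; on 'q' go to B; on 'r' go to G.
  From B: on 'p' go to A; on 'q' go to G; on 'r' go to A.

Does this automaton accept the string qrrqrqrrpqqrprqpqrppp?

Yes

start at D
read 'q': D → E
read 'r': E → G
read 'r': G → G
read 'q': G → G
read 'r': G → G
read 'q': G → G
read 'r': G → G
read 'r': G → G
read 'p': G → E
read 'q': E → C
read 'q': C → D
read 'r': D → F
read 'p': F → B
read 'r': B → A
read 'q': A → A
read 'p': A → F
read 'q': F → B
read 'r': B → A
read 'p': A → F
read 'p': F → B
read 'p': B → A
End state A is accepting.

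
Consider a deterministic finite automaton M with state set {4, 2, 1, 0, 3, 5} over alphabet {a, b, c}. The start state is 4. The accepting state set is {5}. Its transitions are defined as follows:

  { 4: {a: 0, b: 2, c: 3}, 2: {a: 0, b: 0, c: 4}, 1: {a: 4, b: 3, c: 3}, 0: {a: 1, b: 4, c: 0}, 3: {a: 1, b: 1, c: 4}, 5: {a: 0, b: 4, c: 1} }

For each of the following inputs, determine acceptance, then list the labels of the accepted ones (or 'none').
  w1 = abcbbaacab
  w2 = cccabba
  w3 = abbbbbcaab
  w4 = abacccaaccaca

w1:
  start at 4
  read 'a': 4 → 0
  read 'b': 0 → 4
  read 'c': 4 → 3
  read 'b': 3 → 1
  read 'b': 1 → 3
  read 'a': 3 → 1
  read 'a': 1 → 4
  read 'c': 4 → 3
  read 'a': 3 → 1
  read 'b': 1 → 3
  end 3, rejected
w2:
  start at 4
  read 'c': 4 → 3
  read 'c': 3 → 4
  read 'c': 4 → 3
  read 'a': 3 → 1
  read 'b': 1 → 3
  read 'b': 3 → 1
  read 'a': 1 → 4
  end 4, rejected
w3:
  start at 4
  read 'a': 4 → 0
  read 'b': 0 → 4
  read 'b': 4 → 2
  read 'b': 2 → 0
  read 'b': 0 → 4
  read 'b': 4 → 2
  read 'c': 2 → 4
  read 'a': 4 → 0
  read 'a': 0 → 1
  read 'b': 1 → 3
  end 3, rejected
w4:
  start at 4
  read 'a': 4 → 0
  read 'b': 0 → 4
  read 'a': 4 → 0
  read 'c': 0 → 0
  read 'c': 0 → 0
  read 'c': 0 → 0
  read 'a': 0 → 1
  read 'a': 1 → 4
  read 'c': 4 → 3
  read 'c': 3 → 4
  read 'a': 4 → 0
  read 'c': 0 → 0
  read 'a': 0 → 1
  end 1, rejected

none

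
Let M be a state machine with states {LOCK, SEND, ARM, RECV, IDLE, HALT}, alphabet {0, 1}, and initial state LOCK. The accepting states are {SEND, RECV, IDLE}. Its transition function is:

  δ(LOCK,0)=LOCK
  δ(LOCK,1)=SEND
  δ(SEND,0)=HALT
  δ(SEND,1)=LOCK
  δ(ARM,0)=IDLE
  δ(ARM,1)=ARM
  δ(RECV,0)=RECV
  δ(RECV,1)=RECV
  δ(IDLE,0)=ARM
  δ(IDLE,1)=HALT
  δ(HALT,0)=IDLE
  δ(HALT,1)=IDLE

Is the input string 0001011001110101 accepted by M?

Trace: LOCK -0-> LOCK -0-> LOCK -0-> LOCK -1-> SEND -0-> HALT -1-> IDLE -1-> HALT -0-> IDLE -0-> ARM -1-> ARM -1-> ARM -1-> ARM -0-> IDLE -1-> HALT -0-> IDLE -1-> HALT
End state HALT is not accepting.

No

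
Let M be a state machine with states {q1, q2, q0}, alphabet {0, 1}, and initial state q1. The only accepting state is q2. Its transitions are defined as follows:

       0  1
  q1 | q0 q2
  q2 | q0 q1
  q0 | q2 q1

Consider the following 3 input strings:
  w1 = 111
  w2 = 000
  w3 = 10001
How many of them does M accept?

1

w1:
  start at q1
  read '1': q1 → q2
  read '1': q2 → q1
  read '1': q1 → q2
  end q2, accepted
w2:
  start at q1
  read '0': q1 → q0
  read '0': q0 → q2
  read '0': q2 → q0
  end q0, rejected
w3:
  start at q1
  read '1': q1 → q2
  read '0': q2 → q0
  read '0': q0 → q2
  read '0': q2 → q0
  read '1': q0 → q1
  end q1, rejected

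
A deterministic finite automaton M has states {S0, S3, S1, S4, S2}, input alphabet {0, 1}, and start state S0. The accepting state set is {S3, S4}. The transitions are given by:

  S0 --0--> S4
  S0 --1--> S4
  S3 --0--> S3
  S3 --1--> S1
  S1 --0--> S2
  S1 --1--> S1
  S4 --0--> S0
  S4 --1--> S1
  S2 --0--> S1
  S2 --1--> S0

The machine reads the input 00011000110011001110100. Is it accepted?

start at S0
read '0': S0 → S4
read '0': S4 → S0
read '0': S0 → S4
read '1': S4 → S1
read '1': S1 → S1
read '0': S1 → S2
read '0': S2 → S1
read '0': S1 → S2
read '1': S2 → S0
read '1': S0 → S4
read '0': S4 → S0
read '0': S0 → S4
read '1': S4 → S1
read '1': S1 → S1
read '0': S1 → S2
read '0': S2 → S1
read '1': S1 → S1
read '1': S1 → S1
read '1': S1 → S1
read '0': S1 → S2
read '1': S2 → S0
read '0': S0 → S4
read '0': S4 → S0
End state S0 is not accepting.

No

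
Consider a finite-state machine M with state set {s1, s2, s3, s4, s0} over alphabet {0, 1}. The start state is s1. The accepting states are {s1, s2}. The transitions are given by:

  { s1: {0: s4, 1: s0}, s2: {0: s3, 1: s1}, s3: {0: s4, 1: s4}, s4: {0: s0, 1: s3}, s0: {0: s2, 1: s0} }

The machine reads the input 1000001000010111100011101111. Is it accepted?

start at s1
read '1': s1 → s0
read '0': s0 → s2
read '0': s2 → s3
read '0': s3 → s4
read '0': s4 → s0
read '0': s0 → s2
read '1': s2 → s1
read '0': s1 → s4
read '0': s4 → s0
read '0': s0 → s2
read '0': s2 → s3
read '1': s3 → s4
read '0': s4 → s0
read '1': s0 → s0
read '1': s0 → s0
read '1': s0 → s0
read '1': s0 → s0
read '0': s0 → s2
read '0': s2 → s3
read '0': s3 → s4
read '1': s4 → s3
read '1': s3 → s4
read '1': s4 → s3
read '0': s3 → s4
read '1': s4 → s3
read '1': s3 → s4
read '1': s4 → s3
read '1': s3 → s4
End state s4 is not accepting.

No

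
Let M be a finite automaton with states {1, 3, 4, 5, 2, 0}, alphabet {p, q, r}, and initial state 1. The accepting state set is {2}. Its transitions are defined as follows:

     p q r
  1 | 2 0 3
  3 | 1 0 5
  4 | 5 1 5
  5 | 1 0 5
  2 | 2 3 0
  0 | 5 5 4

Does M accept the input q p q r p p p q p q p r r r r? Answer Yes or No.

start at 1
read 'q': 1 → 0
read 'p': 0 → 5
read 'q': 5 → 0
read 'r': 0 → 4
read 'p': 4 → 5
read 'p': 5 → 1
read 'p': 1 → 2
read 'q': 2 → 3
read 'p': 3 → 1
read 'q': 1 → 0
read 'p': 0 → 5
read 'r': 5 → 5
read 'r': 5 → 5
read 'r': 5 → 5
read 'r': 5 → 5
End state 5 is not accepting.

No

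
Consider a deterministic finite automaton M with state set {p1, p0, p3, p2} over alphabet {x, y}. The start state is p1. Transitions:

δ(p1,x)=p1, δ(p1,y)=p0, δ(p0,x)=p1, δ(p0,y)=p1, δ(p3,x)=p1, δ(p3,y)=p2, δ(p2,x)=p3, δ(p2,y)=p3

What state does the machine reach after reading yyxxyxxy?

p0

Trace: p1 -y-> p0 -y-> p1 -x-> p1 -x-> p1 -y-> p0 -x-> p1 -x-> p1 -y-> p0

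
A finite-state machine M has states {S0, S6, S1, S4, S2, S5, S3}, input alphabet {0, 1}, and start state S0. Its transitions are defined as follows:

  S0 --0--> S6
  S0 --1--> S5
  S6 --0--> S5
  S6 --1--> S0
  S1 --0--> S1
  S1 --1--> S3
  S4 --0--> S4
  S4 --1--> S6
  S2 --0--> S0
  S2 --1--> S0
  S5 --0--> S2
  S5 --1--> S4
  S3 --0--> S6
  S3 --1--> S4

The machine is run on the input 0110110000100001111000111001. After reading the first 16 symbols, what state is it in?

start at S0
read '0': S0 → S6
read '1': S6 → S0
read '1': S0 → S5
read '0': S5 → S2
read '1': S2 → S0
read '1': S0 → S5
read '0': S5 → S2
read '0': S2 → S0
read '0': S0 → S6
read '0': S6 → S5
read '1': S5 → S4
read '0': S4 → S4
read '0': S4 → S4
read '0': S4 → S4
read '0': S4 → S4
read '1': S4 → S6
After 16 symbols: S6.

S6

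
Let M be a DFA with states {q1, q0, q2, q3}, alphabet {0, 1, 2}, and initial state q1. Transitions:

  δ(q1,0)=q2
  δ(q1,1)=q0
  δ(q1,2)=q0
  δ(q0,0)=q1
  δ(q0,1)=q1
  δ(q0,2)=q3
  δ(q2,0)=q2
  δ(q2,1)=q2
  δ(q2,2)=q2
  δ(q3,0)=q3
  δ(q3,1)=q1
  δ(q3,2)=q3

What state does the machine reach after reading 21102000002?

start at q1
read '2': q1 → q0
read '1': q0 → q1
read '1': q1 → q0
read '0': q0 → q1
read '2': q1 → q0
read '0': q0 → q1
read '0': q1 → q2
read '0': q2 → q2
read '0': q2 → q2
read '0': q2 → q2
read '2': q2 → q2

q2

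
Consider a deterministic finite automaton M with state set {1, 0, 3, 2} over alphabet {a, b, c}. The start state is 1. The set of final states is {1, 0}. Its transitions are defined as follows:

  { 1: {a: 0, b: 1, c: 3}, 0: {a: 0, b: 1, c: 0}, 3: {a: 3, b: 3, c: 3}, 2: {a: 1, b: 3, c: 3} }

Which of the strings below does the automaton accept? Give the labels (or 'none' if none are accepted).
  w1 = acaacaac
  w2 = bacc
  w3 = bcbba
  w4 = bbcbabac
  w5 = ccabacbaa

w1, w2

w1: Trace: 1 -a-> 0 -c-> 0 -a-> 0 -a-> 0 -c-> 0 -a-> 0 -a-> 0 -c-> 0  → end 0, accepted
w2: Trace: 1 -b-> 1 -a-> 0 -c-> 0 -c-> 0  → end 0, accepted
w3: Trace: 1 -b-> 1 -c-> 3 -b-> 3 -b-> 3 -a-> 3  → end 3, rejected
w4: Trace: 1 -b-> 1 -b-> 1 -c-> 3 -b-> 3 -a-> 3 -b-> 3 -a-> 3 -c-> 3  → end 3, rejected
w5: Trace: 1 -c-> 3 -c-> 3 -a-> 3 -b-> 3 -a-> 3 -c-> 3 -b-> 3 -a-> 3 -a-> 3  → end 3, rejected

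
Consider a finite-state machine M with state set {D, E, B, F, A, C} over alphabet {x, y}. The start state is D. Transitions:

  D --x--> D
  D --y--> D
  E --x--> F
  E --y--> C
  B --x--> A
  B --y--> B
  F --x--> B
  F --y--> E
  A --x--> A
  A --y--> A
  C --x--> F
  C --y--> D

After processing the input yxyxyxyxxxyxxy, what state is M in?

Trace: D -y-> D -x-> D -y-> D -x-> D -y-> D -x-> D -y-> D -x-> D -x-> D -x-> D -y-> D -x-> D -x-> D -y-> D

D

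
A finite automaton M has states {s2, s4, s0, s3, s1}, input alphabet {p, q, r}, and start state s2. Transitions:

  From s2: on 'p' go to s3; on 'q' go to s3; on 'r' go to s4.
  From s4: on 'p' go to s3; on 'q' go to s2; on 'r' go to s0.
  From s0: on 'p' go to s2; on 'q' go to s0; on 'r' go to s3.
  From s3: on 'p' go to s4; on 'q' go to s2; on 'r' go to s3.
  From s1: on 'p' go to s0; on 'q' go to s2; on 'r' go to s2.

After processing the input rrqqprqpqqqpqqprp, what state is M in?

s2

s2 → s4 → s0 → s0 → s0 → s2 → s4 → s2 → s3 → s2 → s3 → s2 → s3 → s2 → s3 → s4 → s0 → s2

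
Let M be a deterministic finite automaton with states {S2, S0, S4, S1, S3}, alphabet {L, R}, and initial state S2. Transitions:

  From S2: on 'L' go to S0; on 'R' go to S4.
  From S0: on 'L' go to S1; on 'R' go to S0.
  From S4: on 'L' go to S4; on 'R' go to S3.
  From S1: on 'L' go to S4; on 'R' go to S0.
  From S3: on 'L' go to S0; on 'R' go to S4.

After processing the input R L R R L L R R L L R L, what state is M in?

Trace: S2 -R-> S4 -L-> S4 -R-> S3 -R-> S4 -L-> S4 -L-> S4 -R-> S3 -R-> S4 -L-> S4 -L-> S4 -R-> S3 -L-> S0

S0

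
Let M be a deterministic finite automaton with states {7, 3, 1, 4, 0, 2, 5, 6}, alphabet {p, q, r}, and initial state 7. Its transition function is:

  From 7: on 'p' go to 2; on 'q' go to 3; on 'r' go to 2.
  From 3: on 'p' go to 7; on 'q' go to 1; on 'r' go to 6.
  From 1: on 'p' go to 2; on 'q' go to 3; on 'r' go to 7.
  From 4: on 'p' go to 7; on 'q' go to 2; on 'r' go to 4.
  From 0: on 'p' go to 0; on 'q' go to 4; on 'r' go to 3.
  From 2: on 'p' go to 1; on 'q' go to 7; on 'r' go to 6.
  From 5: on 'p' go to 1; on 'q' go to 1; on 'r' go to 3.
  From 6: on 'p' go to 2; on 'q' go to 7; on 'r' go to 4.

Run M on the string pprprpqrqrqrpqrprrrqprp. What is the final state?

2

start at 7
read 'p': 7 → 2
read 'p': 2 → 1
read 'r': 1 → 7
read 'p': 7 → 2
read 'r': 2 → 6
read 'p': 6 → 2
read 'q': 2 → 7
read 'r': 7 → 2
read 'q': 2 → 7
read 'r': 7 → 2
read 'q': 2 → 7
read 'r': 7 → 2
read 'p': 2 → 1
read 'q': 1 → 3
read 'r': 3 → 6
read 'p': 6 → 2
read 'r': 2 → 6
read 'r': 6 → 4
read 'r': 4 → 4
read 'q': 4 → 2
read 'p': 2 → 1
read 'r': 1 → 7
read 'p': 7 → 2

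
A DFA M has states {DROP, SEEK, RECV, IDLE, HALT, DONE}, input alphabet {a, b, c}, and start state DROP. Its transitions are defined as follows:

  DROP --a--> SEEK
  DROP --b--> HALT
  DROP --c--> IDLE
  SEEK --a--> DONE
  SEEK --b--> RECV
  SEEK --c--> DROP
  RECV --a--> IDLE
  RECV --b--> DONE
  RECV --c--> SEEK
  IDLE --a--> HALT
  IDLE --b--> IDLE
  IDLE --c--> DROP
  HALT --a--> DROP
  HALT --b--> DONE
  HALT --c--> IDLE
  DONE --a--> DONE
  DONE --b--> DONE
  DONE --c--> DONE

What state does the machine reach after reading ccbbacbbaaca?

DONE

Trace: DROP -c-> IDLE -c-> DROP -b-> HALT -b-> DONE -a-> DONE -c-> DONE -b-> DONE -b-> DONE -a-> DONE -a-> DONE -c-> DONE -a-> DONE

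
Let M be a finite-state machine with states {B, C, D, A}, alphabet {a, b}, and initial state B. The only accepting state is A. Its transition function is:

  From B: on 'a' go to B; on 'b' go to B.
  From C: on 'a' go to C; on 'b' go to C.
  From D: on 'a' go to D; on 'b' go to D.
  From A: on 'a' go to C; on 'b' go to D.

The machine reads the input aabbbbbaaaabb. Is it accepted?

Trace: B -a-> B -a-> B -b-> B -b-> B -b-> B -b-> B -b-> B -a-> B -a-> B -a-> B -a-> B -b-> B -b-> B
End state B is not accepting.

No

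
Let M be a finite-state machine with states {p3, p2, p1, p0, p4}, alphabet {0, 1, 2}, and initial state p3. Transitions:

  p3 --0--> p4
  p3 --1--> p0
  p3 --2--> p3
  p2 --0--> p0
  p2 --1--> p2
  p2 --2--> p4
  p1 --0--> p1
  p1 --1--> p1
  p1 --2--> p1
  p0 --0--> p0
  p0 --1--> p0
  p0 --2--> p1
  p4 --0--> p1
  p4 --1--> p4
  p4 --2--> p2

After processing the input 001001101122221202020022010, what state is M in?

start at p3
read '0': p3 → p4
read '0': p4 → p1
read '1': p1 → p1
read '0': p1 → p1
read '0': p1 → p1
read '1': p1 → p1
read '1': p1 → p1
read '0': p1 → p1
read '1': p1 → p1
read '1': p1 → p1
read '2': p1 → p1
read '2': p1 → p1
read '2': p1 → p1
read '2': p1 → p1
read '1': p1 → p1
read '2': p1 → p1
read '0': p1 → p1
read '2': p1 → p1
read '0': p1 → p1
read '2': p1 → p1
read '0': p1 → p1
read '0': p1 → p1
read '2': p1 → p1
read '2': p1 → p1
read '0': p1 → p1
read '1': p1 → p1
read '0': p1 → p1

p1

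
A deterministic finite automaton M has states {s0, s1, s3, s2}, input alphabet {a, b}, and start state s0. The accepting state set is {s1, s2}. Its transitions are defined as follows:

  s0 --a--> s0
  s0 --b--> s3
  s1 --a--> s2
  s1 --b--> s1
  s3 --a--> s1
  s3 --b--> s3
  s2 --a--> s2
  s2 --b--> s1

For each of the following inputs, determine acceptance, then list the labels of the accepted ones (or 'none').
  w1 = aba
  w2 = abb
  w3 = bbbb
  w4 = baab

w1:
  start at s0
  read 'a': s0 → s0
  read 'b': s0 → s3
  read 'a': s3 → s1
  end s1, accepted
w2:
  start at s0
  read 'a': s0 → s0
  read 'b': s0 → s3
  read 'b': s3 → s3
  end s3, rejected
w3:
  start at s0
  read 'b': s0 → s3
  read 'b': s3 → s3
  read 'b': s3 → s3
  read 'b': s3 → s3
  end s3, rejected
w4:
  start at s0
  read 'b': s0 → s3
  read 'a': s3 → s1
  read 'a': s1 → s2
  read 'b': s2 → s1
  end s1, accepted

w1, w4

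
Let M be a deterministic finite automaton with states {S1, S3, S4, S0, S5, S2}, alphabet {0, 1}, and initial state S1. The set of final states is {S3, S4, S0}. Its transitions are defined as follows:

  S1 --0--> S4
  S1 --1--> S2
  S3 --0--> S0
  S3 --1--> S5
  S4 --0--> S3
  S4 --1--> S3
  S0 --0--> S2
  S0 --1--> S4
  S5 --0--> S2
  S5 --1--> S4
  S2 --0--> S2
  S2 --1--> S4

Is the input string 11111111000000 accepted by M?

start at S1
read '1': S1 → S2
read '1': S2 → S4
read '1': S4 → S3
read '1': S3 → S5
read '1': S5 → S4
read '1': S4 → S3
read '1': S3 → S5
read '1': S5 → S4
read '0': S4 → S3
read '0': S3 → S0
read '0': S0 → S2
read '0': S2 → S2
read '0': S2 → S2
read '0': S2 → S2
End state S2 is not accepting.

No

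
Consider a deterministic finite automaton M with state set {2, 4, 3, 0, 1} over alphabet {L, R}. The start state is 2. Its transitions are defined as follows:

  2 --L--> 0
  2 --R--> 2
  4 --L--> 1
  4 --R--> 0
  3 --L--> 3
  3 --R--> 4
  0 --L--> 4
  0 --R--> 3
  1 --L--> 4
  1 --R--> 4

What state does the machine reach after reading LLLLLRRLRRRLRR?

Trace: 2 -L-> 0 -L-> 4 -L-> 1 -L-> 4 -L-> 1 -R-> 4 -R-> 0 -L-> 4 -R-> 0 -R-> 3 -R-> 4 -L-> 1 -R-> 4 -R-> 0

0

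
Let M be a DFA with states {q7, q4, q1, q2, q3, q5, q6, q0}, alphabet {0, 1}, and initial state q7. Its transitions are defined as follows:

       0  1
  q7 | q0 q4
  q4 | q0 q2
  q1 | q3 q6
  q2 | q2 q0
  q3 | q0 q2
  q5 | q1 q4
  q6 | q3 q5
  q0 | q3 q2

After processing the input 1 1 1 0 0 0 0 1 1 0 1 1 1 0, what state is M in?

Trace: q7 -1-> q4 -1-> q2 -1-> q0 -0-> q3 -0-> q0 -0-> q3 -0-> q0 -1-> q2 -1-> q0 -0-> q3 -1-> q2 -1-> q0 -1-> q2 -0-> q2

q2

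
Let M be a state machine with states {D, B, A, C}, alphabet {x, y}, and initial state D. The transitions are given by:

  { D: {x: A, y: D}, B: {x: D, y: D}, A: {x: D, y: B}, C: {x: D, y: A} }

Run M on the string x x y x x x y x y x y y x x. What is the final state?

D

D → A → D → D → A → D → A → B → D → D → A → B → D → A → D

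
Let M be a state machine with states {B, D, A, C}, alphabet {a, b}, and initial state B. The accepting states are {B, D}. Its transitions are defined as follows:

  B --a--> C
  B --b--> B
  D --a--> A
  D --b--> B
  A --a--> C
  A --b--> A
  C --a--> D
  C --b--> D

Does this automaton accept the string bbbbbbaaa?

Trace: B -b-> B -b-> B -b-> B -b-> B -b-> B -b-> B -a-> C -a-> D -a-> A
End state A is not accepting.

No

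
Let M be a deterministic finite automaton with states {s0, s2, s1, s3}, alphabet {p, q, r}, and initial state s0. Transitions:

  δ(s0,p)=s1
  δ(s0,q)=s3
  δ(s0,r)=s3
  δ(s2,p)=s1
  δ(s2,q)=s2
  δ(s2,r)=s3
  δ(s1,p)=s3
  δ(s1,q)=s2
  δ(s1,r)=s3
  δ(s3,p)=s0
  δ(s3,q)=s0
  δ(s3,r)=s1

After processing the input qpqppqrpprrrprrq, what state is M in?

s2

s0 → s3 → s0 → s3 → s0 → s1 → s2 → s3 → s0 → s1 → s3 → s1 → s3 → s0 → s3 → s1 → s2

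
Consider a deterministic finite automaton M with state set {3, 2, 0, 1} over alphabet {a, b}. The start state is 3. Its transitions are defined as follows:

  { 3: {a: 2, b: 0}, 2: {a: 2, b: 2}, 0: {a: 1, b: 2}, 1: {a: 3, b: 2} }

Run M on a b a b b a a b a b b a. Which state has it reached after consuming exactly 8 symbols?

3 → 2 → 2 → 2 → 2 → 2 → 2 → 2 → 2
After 8 symbols: 2.

2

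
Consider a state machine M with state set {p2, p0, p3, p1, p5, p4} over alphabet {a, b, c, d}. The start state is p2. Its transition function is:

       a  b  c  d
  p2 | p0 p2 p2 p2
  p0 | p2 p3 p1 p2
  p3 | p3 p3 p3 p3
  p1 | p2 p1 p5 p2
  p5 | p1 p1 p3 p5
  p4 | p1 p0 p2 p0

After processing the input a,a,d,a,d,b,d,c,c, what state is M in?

p2

start at p2
read 'a': p2 → p0
read 'a': p0 → p2
read 'd': p2 → p2
read 'a': p2 → p0
read 'd': p0 → p2
read 'b': p2 → p2
read 'd': p2 → p2
read 'c': p2 → p2
read 'c': p2 → p2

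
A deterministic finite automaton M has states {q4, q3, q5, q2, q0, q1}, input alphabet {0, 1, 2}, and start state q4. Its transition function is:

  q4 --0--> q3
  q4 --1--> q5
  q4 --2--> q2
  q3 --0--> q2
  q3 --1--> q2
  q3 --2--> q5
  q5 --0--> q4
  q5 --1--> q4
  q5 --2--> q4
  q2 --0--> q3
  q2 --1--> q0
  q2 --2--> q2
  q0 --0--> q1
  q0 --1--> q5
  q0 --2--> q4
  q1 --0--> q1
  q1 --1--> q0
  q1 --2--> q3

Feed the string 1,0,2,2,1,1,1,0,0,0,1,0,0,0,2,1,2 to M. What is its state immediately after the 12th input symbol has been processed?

q3

Trace: q4 -1-> q5 -0-> q4 -2-> q2 -2-> q2 -1-> q0 -1-> q5 -1-> q4 -0-> q3 -0-> q2 -0-> q3 -1-> q2 -0-> q3
After 12 symbols: q3.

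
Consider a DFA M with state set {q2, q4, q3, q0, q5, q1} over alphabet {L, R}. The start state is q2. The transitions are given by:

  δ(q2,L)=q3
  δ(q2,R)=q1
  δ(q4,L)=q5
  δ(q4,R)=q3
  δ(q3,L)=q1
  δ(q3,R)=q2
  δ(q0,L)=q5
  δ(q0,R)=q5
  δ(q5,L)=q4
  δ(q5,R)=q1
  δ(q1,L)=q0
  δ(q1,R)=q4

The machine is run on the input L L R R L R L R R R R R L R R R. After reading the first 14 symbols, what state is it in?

q5

start at q2
read 'L': q2 → q3
read 'L': q3 → q1
read 'R': q1 → q4
read 'R': q4 → q3
read 'L': q3 → q1
read 'R': q1 → q4
read 'L': q4 → q5
read 'R': q5 → q1
read 'R': q1 → q4
read 'R': q4 → q3
read 'R': q3 → q2
read 'R': q2 → q1
read 'L': q1 → q0
read 'R': q0 → q5
After 14 symbols: q5.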